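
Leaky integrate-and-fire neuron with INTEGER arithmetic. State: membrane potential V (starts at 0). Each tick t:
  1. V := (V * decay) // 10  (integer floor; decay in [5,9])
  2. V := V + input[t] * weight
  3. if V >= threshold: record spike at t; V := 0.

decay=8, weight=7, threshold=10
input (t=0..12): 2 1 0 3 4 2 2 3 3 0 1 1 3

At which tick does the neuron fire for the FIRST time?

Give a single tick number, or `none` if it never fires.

t=0: input=2 -> V=0 FIRE
t=1: input=1 -> V=7
t=2: input=0 -> V=5
t=3: input=3 -> V=0 FIRE
t=4: input=4 -> V=0 FIRE
t=5: input=2 -> V=0 FIRE
t=6: input=2 -> V=0 FIRE
t=7: input=3 -> V=0 FIRE
t=8: input=3 -> V=0 FIRE
t=9: input=0 -> V=0
t=10: input=1 -> V=7
t=11: input=1 -> V=0 FIRE
t=12: input=3 -> V=0 FIRE

Answer: 0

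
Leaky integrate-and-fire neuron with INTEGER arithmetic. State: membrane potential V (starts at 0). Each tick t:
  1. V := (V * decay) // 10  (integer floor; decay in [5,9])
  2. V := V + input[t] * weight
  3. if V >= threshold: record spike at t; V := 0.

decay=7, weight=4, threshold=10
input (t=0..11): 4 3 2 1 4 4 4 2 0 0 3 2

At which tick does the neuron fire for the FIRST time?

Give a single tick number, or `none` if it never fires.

Answer: 0

Derivation:
t=0: input=4 -> V=0 FIRE
t=1: input=3 -> V=0 FIRE
t=2: input=2 -> V=8
t=3: input=1 -> V=9
t=4: input=4 -> V=0 FIRE
t=5: input=4 -> V=0 FIRE
t=6: input=4 -> V=0 FIRE
t=7: input=2 -> V=8
t=8: input=0 -> V=5
t=9: input=0 -> V=3
t=10: input=3 -> V=0 FIRE
t=11: input=2 -> V=8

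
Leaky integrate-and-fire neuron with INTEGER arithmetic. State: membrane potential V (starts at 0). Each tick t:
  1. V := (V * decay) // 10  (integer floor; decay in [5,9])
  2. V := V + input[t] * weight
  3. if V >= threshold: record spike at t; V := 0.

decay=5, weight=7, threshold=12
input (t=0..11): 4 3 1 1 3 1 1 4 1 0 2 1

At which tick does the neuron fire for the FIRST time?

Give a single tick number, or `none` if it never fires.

Answer: 0

Derivation:
t=0: input=4 -> V=0 FIRE
t=1: input=3 -> V=0 FIRE
t=2: input=1 -> V=7
t=3: input=1 -> V=10
t=4: input=3 -> V=0 FIRE
t=5: input=1 -> V=7
t=6: input=1 -> V=10
t=7: input=4 -> V=0 FIRE
t=8: input=1 -> V=7
t=9: input=0 -> V=3
t=10: input=2 -> V=0 FIRE
t=11: input=1 -> V=7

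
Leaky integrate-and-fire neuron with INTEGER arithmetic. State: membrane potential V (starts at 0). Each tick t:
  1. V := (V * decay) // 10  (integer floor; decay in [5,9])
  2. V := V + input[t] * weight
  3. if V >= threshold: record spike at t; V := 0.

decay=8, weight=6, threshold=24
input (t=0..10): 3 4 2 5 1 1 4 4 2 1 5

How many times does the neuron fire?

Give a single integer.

t=0: input=3 -> V=18
t=1: input=4 -> V=0 FIRE
t=2: input=2 -> V=12
t=3: input=5 -> V=0 FIRE
t=4: input=1 -> V=6
t=5: input=1 -> V=10
t=6: input=4 -> V=0 FIRE
t=7: input=4 -> V=0 FIRE
t=8: input=2 -> V=12
t=9: input=1 -> V=15
t=10: input=5 -> V=0 FIRE

Answer: 5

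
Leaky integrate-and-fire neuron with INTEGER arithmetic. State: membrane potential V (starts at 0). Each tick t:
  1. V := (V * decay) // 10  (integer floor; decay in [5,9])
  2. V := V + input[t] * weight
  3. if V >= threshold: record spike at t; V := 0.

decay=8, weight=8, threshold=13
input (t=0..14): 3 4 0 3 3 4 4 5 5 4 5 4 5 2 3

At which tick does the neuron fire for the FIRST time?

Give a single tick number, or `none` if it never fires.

t=0: input=3 -> V=0 FIRE
t=1: input=4 -> V=0 FIRE
t=2: input=0 -> V=0
t=3: input=3 -> V=0 FIRE
t=4: input=3 -> V=0 FIRE
t=5: input=4 -> V=0 FIRE
t=6: input=4 -> V=0 FIRE
t=7: input=5 -> V=0 FIRE
t=8: input=5 -> V=0 FIRE
t=9: input=4 -> V=0 FIRE
t=10: input=5 -> V=0 FIRE
t=11: input=4 -> V=0 FIRE
t=12: input=5 -> V=0 FIRE
t=13: input=2 -> V=0 FIRE
t=14: input=3 -> V=0 FIRE

Answer: 0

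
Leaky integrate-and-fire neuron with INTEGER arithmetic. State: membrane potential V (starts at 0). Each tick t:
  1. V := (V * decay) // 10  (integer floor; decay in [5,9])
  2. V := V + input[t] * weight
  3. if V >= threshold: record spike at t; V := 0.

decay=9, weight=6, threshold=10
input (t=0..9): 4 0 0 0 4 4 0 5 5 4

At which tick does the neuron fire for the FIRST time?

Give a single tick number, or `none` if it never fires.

Answer: 0

Derivation:
t=0: input=4 -> V=0 FIRE
t=1: input=0 -> V=0
t=2: input=0 -> V=0
t=3: input=0 -> V=0
t=4: input=4 -> V=0 FIRE
t=5: input=4 -> V=0 FIRE
t=6: input=0 -> V=0
t=7: input=5 -> V=0 FIRE
t=8: input=5 -> V=0 FIRE
t=9: input=4 -> V=0 FIRE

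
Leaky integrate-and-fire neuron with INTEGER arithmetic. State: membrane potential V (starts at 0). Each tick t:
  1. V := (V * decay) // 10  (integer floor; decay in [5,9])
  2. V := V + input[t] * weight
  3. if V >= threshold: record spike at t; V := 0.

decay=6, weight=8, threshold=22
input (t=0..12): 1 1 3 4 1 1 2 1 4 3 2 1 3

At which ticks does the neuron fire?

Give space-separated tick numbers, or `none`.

Answer: 2 3 6 8 9 12

Derivation:
t=0: input=1 -> V=8
t=1: input=1 -> V=12
t=2: input=3 -> V=0 FIRE
t=3: input=4 -> V=0 FIRE
t=4: input=1 -> V=8
t=5: input=1 -> V=12
t=6: input=2 -> V=0 FIRE
t=7: input=1 -> V=8
t=8: input=4 -> V=0 FIRE
t=9: input=3 -> V=0 FIRE
t=10: input=2 -> V=16
t=11: input=1 -> V=17
t=12: input=3 -> V=0 FIRE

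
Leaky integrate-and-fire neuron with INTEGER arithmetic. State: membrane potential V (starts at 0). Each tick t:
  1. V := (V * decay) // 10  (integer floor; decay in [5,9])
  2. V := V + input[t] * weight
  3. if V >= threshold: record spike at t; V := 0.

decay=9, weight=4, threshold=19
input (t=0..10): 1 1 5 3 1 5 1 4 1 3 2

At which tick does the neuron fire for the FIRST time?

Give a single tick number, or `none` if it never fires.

t=0: input=1 -> V=4
t=1: input=1 -> V=7
t=2: input=5 -> V=0 FIRE
t=3: input=3 -> V=12
t=4: input=1 -> V=14
t=5: input=5 -> V=0 FIRE
t=6: input=1 -> V=4
t=7: input=4 -> V=0 FIRE
t=8: input=1 -> V=4
t=9: input=3 -> V=15
t=10: input=2 -> V=0 FIRE

Answer: 2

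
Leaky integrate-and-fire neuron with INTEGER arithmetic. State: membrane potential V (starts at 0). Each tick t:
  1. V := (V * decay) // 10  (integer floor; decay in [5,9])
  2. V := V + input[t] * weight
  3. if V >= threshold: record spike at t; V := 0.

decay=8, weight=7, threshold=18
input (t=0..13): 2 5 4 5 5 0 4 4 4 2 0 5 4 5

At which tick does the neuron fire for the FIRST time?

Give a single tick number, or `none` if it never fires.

t=0: input=2 -> V=14
t=1: input=5 -> V=0 FIRE
t=2: input=4 -> V=0 FIRE
t=3: input=5 -> V=0 FIRE
t=4: input=5 -> V=0 FIRE
t=5: input=0 -> V=0
t=6: input=4 -> V=0 FIRE
t=7: input=4 -> V=0 FIRE
t=8: input=4 -> V=0 FIRE
t=9: input=2 -> V=14
t=10: input=0 -> V=11
t=11: input=5 -> V=0 FIRE
t=12: input=4 -> V=0 FIRE
t=13: input=5 -> V=0 FIRE

Answer: 1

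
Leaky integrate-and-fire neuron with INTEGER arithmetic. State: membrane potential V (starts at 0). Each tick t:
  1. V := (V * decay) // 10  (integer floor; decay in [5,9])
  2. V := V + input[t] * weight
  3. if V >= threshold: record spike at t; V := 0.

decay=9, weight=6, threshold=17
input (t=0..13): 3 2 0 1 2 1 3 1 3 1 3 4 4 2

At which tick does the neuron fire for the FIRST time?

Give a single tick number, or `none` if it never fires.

Answer: 0

Derivation:
t=0: input=3 -> V=0 FIRE
t=1: input=2 -> V=12
t=2: input=0 -> V=10
t=3: input=1 -> V=15
t=4: input=2 -> V=0 FIRE
t=5: input=1 -> V=6
t=6: input=3 -> V=0 FIRE
t=7: input=1 -> V=6
t=8: input=3 -> V=0 FIRE
t=9: input=1 -> V=6
t=10: input=3 -> V=0 FIRE
t=11: input=4 -> V=0 FIRE
t=12: input=4 -> V=0 FIRE
t=13: input=2 -> V=12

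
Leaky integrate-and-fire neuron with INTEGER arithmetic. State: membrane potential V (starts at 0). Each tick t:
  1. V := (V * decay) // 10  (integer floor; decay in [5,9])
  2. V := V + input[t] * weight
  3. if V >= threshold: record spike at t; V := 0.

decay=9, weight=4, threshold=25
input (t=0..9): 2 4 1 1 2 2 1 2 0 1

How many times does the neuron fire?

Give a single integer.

t=0: input=2 -> V=8
t=1: input=4 -> V=23
t=2: input=1 -> V=24
t=3: input=1 -> V=0 FIRE
t=4: input=2 -> V=8
t=5: input=2 -> V=15
t=6: input=1 -> V=17
t=7: input=2 -> V=23
t=8: input=0 -> V=20
t=9: input=1 -> V=22

Answer: 1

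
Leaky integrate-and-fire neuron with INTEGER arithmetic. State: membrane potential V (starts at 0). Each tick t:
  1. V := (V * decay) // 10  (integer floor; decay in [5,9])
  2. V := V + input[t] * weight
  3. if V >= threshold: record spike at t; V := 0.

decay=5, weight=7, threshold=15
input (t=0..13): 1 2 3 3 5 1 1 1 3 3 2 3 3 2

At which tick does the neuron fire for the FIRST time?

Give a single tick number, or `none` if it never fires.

t=0: input=1 -> V=7
t=1: input=2 -> V=0 FIRE
t=2: input=3 -> V=0 FIRE
t=3: input=3 -> V=0 FIRE
t=4: input=5 -> V=0 FIRE
t=5: input=1 -> V=7
t=6: input=1 -> V=10
t=7: input=1 -> V=12
t=8: input=3 -> V=0 FIRE
t=9: input=3 -> V=0 FIRE
t=10: input=2 -> V=14
t=11: input=3 -> V=0 FIRE
t=12: input=3 -> V=0 FIRE
t=13: input=2 -> V=14

Answer: 1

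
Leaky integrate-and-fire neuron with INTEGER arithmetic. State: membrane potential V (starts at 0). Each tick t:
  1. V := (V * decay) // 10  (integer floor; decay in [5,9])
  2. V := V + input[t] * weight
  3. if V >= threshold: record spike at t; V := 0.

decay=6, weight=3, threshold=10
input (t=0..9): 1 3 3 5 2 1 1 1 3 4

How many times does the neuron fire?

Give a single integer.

t=0: input=1 -> V=3
t=1: input=3 -> V=0 FIRE
t=2: input=3 -> V=9
t=3: input=5 -> V=0 FIRE
t=4: input=2 -> V=6
t=5: input=1 -> V=6
t=6: input=1 -> V=6
t=7: input=1 -> V=6
t=8: input=3 -> V=0 FIRE
t=9: input=4 -> V=0 FIRE

Answer: 4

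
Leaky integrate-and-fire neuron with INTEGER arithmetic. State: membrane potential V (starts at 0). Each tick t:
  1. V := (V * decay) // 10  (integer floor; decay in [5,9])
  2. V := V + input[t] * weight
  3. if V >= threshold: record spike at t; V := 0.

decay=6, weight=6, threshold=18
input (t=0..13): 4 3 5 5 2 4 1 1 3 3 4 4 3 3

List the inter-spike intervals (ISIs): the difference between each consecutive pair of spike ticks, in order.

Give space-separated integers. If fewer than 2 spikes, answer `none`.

t=0: input=4 -> V=0 FIRE
t=1: input=3 -> V=0 FIRE
t=2: input=5 -> V=0 FIRE
t=3: input=5 -> V=0 FIRE
t=4: input=2 -> V=12
t=5: input=4 -> V=0 FIRE
t=6: input=1 -> V=6
t=7: input=1 -> V=9
t=8: input=3 -> V=0 FIRE
t=9: input=3 -> V=0 FIRE
t=10: input=4 -> V=0 FIRE
t=11: input=4 -> V=0 FIRE
t=12: input=3 -> V=0 FIRE
t=13: input=3 -> V=0 FIRE

Answer: 1 1 1 2 3 1 1 1 1 1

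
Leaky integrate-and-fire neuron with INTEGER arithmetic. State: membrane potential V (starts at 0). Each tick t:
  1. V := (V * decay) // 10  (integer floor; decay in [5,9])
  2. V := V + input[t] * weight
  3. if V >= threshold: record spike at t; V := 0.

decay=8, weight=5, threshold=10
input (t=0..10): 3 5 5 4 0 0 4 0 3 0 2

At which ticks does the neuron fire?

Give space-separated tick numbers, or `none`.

Answer: 0 1 2 3 6 8 10

Derivation:
t=0: input=3 -> V=0 FIRE
t=1: input=5 -> V=0 FIRE
t=2: input=5 -> V=0 FIRE
t=3: input=4 -> V=0 FIRE
t=4: input=0 -> V=0
t=5: input=0 -> V=0
t=6: input=4 -> V=0 FIRE
t=7: input=0 -> V=0
t=8: input=3 -> V=0 FIRE
t=9: input=0 -> V=0
t=10: input=2 -> V=0 FIRE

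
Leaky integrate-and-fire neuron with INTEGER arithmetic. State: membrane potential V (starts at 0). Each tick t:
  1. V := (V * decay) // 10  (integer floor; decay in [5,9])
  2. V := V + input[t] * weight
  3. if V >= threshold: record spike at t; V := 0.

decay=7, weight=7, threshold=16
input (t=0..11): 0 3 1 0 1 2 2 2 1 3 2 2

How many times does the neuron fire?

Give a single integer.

t=0: input=0 -> V=0
t=1: input=3 -> V=0 FIRE
t=2: input=1 -> V=7
t=3: input=0 -> V=4
t=4: input=1 -> V=9
t=5: input=2 -> V=0 FIRE
t=6: input=2 -> V=14
t=7: input=2 -> V=0 FIRE
t=8: input=1 -> V=7
t=9: input=3 -> V=0 FIRE
t=10: input=2 -> V=14
t=11: input=2 -> V=0 FIRE

Answer: 5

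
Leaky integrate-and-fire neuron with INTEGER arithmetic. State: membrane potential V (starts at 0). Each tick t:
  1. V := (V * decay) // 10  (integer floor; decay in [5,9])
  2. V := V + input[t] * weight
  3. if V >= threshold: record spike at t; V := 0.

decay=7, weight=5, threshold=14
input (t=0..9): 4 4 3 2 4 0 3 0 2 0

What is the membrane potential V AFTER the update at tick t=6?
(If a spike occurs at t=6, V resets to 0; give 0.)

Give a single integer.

t=0: input=4 -> V=0 FIRE
t=1: input=4 -> V=0 FIRE
t=2: input=3 -> V=0 FIRE
t=3: input=2 -> V=10
t=4: input=4 -> V=0 FIRE
t=5: input=0 -> V=0
t=6: input=3 -> V=0 FIRE
t=7: input=0 -> V=0
t=8: input=2 -> V=10
t=9: input=0 -> V=7

Answer: 0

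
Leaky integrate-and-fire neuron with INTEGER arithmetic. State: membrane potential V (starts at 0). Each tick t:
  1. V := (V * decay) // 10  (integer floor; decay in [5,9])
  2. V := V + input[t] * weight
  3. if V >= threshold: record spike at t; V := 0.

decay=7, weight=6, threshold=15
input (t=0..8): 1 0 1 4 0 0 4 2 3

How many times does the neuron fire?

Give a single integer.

Answer: 3

Derivation:
t=0: input=1 -> V=6
t=1: input=0 -> V=4
t=2: input=1 -> V=8
t=3: input=4 -> V=0 FIRE
t=4: input=0 -> V=0
t=5: input=0 -> V=0
t=6: input=4 -> V=0 FIRE
t=7: input=2 -> V=12
t=8: input=3 -> V=0 FIRE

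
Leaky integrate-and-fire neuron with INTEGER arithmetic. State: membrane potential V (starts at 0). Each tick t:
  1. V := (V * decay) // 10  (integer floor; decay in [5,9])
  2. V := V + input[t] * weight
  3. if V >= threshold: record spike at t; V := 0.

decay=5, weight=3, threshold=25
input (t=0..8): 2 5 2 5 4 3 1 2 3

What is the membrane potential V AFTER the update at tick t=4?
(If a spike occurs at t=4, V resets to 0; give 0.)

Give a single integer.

t=0: input=2 -> V=6
t=1: input=5 -> V=18
t=2: input=2 -> V=15
t=3: input=5 -> V=22
t=4: input=4 -> V=23
t=5: input=3 -> V=20
t=6: input=1 -> V=13
t=7: input=2 -> V=12
t=8: input=3 -> V=15

Answer: 23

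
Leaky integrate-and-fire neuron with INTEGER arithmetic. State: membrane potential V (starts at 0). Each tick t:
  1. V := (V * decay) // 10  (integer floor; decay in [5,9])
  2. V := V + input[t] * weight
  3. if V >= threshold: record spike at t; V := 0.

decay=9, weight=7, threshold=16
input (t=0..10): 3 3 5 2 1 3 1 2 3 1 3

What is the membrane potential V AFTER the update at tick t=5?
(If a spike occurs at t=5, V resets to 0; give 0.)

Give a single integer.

Answer: 0

Derivation:
t=0: input=3 -> V=0 FIRE
t=1: input=3 -> V=0 FIRE
t=2: input=5 -> V=0 FIRE
t=3: input=2 -> V=14
t=4: input=1 -> V=0 FIRE
t=5: input=3 -> V=0 FIRE
t=6: input=1 -> V=7
t=7: input=2 -> V=0 FIRE
t=8: input=3 -> V=0 FIRE
t=9: input=1 -> V=7
t=10: input=3 -> V=0 FIRE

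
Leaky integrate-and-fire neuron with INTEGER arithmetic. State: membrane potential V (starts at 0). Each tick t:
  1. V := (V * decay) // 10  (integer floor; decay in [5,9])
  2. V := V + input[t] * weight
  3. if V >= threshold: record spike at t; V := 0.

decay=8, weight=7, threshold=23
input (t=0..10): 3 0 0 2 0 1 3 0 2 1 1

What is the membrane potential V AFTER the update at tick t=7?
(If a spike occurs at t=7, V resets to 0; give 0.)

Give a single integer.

t=0: input=3 -> V=21
t=1: input=0 -> V=16
t=2: input=0 -> V=12
t=3: input=2 -> V=0 FIRE
t=4: input=0 -> V=0
t=5: input=1 -> V=7
t=6: input=3 -> V=0 FIRE
t=7: input=0 -> V=0
t=8: input=2 -> V=14
t=9: input=1 -> V=18
t=10: input=1 -> V=21

Answer: 0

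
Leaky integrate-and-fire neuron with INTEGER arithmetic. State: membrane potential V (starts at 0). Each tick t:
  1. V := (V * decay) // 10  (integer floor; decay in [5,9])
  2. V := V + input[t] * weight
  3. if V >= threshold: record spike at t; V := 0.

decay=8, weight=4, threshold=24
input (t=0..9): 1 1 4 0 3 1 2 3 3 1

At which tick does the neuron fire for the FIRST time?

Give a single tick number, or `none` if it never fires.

Answer: 4

Derivation:
t=0: input=1 -> V=4
t=1: input=1 -> V=7
t=2: input=4 -> V=21
t=3: input=0 -> V=16
t=4: input=3 -> V=0 FIRE
t=5: input=1 -> V=4
t=6: input=2 -> V=11
t=7: input=3 -> V=20
t=8: input=3 -> V=0 FIRE
t=9: input=1 -> V=4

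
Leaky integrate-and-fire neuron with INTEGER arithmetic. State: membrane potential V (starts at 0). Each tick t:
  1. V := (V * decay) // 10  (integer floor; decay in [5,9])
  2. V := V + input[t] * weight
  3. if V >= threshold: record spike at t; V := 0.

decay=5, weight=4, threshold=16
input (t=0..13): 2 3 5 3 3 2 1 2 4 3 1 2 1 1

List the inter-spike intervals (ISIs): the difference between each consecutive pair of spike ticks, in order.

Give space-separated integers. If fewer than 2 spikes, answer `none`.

Answer: 1 2 4

Derivation:
t=0: input=2 -> V=8
t=1: input=3 -> V=0 FIRE
t=2: input=5 -> V=0 FIRE
t=3: input=3 -> V=12
t=4: input=3 -> V=0 FIRE
t=5: input=2 -> V=8
t=6: input=1 -> V=8
t=7: input=2 -> V=12
t=8: input=4 -> V=0 FIRE
t=9: input=3 -> V=12
t=10: input=1 -> V=10
t=11: input=2 -> V=13
t=12: input=1 -> V=10
t=13: input=1 -> V=9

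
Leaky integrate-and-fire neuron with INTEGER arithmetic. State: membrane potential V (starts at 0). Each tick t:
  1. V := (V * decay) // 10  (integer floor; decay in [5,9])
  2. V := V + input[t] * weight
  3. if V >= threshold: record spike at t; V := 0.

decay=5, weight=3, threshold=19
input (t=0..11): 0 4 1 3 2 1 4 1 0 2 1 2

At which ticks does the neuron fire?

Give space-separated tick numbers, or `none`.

Answer: none

Derivation:
t=0: input=0 -> V=0
t=1: input=4 -> V=12
t=2: input=1 -> V=9
t=3: input=3 -> V=13
t=4: input=2 -> V=12
t=5: input=1 -> V=9
t=6: input=4 -> V=16
t=7: input=1 -> V=11
t=8: input=0 -> V=5
t=9: input=2 -> V=8
t=10: input=1 -> V=7
t=11: input=2 -> V=9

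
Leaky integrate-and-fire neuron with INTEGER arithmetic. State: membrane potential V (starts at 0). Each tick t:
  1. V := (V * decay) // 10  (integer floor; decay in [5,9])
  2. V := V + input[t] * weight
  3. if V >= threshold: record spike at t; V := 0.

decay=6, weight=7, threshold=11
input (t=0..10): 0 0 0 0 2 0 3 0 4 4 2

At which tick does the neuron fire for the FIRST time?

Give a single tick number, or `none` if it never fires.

Answer: 4

Derivation:
t=0: input=0 -> V=0
t=1: input=0 -> V=0
t=2: input=0 -> V=0
t=3: input=0 -> V=0
t=4: input=2 -> V=0 FIRE
t=5: input=0 -> V=0
t=6: input=3 -> V=0 FIRE
t=7: input=0 -> V=0
t=8: input=4 -> V=0 FIRE
t=9: input=4 -> V=0 FIRE
t=10: input=2 -> V=0 FIRE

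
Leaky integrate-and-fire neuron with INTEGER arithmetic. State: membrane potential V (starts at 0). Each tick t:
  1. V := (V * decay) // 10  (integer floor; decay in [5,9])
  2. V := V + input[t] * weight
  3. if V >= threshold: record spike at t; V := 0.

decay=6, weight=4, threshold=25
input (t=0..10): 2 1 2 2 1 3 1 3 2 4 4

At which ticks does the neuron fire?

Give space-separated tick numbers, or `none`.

t=0: input=2 -> V=8
t=1: input=1 -> V=8
t=2: input=2 -> V=12
t=3: input=2 -> V=15
t=4: input=1 -> V=13
t=5: input=3 -> V=19
t=6: input=1 -> V=15
t=7: input=3 -> V=21
t=8: input=2 -> V=20
t=9: input=4 -> V=0 FIRE
t=10: input=4 -> V=16

Answer: 9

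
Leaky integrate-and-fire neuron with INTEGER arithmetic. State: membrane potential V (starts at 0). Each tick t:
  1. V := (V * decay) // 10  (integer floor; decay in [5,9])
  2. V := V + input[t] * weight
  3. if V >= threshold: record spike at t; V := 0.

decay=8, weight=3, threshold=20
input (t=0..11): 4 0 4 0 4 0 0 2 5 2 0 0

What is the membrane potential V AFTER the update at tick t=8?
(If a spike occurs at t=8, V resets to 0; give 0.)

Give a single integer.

t=0: input=4 -> V=12
t=1: input=0 -> V=9
t=2: input=4 -> V=19
t=3: input=0 -> V=15
t=4: input=4 -> V=0 FIRE
t=5: input=0 -> V=0
t=6: input=0 -> V=0
t=7: input=2 -> V=6
t=8: input=5 -> V=19
t=9: input=2 -> V=0 FIRE
t=10: input=0 -> V=0
t=11: input=0 -> V=0

Answer: 19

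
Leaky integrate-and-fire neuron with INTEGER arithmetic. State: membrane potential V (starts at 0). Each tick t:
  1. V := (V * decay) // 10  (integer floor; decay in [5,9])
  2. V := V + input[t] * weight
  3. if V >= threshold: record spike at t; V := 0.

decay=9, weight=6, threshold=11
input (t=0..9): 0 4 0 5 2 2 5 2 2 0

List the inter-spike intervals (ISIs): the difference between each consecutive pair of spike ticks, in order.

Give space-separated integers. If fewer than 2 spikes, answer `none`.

t=0: input=0 -> V=0
t=1: input=4 -> V=0 FIRE
t=2: input=0 -> V=0
t=3: input=5 -> V=0 FIRE
t=4: input=2 -> V=0 FIRE
t=5: input=2 -> V=0 FIRE
t=6: input=5 -> V=0 FIRE
t=7: input=2 -> V=0 FIRE
t=8: input=2 -> V=0 FIRE
t=9: input=0 -> V=0

Answer: 2 1 1 1 1 1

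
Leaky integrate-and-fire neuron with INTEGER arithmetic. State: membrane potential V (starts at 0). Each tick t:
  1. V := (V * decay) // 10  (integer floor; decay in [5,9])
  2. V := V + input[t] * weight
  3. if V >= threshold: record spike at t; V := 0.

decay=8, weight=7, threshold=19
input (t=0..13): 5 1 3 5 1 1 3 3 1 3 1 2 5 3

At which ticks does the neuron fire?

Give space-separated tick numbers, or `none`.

t=0: input=5 -> V=0 FIRE
t=1: input=1 -> V=7
t=2: input=3 -> V=0 FIRE
t=3: input=5 -> V=0 FIRE
t=4: input=1 -> V=7
t=5: input=1 -> V=12
t=6: input=3 -> V=0 FIRE
t=7: input=3 -> V=0 FIRE
t=8: input=1 -> V=7
t=9: input=3 -> V=0 FIRE
t=10: input=1 -> V=7
t=11: input=2 -> V=0 FIRE
t=12: input=5 -> V=0 FIRE
t=13: input=3 -> V=0 FIRE

Answer: 0 2 3 6 7 9 11 12 13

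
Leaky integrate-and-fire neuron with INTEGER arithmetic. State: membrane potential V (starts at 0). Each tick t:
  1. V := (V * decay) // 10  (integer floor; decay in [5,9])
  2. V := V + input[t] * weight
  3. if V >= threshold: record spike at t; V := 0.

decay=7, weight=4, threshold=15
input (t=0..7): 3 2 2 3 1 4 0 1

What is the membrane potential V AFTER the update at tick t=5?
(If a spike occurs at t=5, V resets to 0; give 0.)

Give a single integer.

Answer: 0

Derivation:
t=0: input=3 -> V=12
t=1: input=2 -> V=0 FIRE
t=2: input=2 -> V=8
t=3: input=3 -> V=0 FIRE
t=4: input=1 -> V=4
t=5: input=4 -> V=0 FIRE
t=6: input=0 -> V=0
t=7: input=1 -> V=4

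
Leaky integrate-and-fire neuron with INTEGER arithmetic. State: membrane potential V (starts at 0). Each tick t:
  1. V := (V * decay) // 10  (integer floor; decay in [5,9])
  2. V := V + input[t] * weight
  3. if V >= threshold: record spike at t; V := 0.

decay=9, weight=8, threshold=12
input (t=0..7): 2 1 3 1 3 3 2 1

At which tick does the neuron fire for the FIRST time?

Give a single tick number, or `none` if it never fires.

Answer: 0

Derivation:
t=0: input=2 -> V=0 FIRE
t=1: input=1 -> V=8
t=2: input=3 -> V=0 FIRE
t=3: input=1 -> V=8
t=4: input=3 -> V=0 FIRE
t=5: input=3 -> V=0 FIRE
t=6: input=2 -> V=0 FIRE
t=7: input=1 -> V=8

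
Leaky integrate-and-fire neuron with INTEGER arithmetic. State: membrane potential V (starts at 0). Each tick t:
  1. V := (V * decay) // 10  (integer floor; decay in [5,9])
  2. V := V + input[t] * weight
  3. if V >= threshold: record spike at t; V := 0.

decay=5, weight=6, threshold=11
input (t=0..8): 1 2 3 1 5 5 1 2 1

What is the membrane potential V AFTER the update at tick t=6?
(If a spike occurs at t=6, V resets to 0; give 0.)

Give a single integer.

t=0: input=1 -> V=6
t=1: input=2 -> V=0 FIRE
t=2: input=3 -> V=0 FIRE
t=3: input=1 -> V=6
t=4: input=5 -> V=0 FIRE
t=5: input=5 -> V=0 FIRE
t=6: input=1 -> V=6
t=7: input=2 -> V=0 FIRE
t=8: input=1 -> V=6

Answer: 6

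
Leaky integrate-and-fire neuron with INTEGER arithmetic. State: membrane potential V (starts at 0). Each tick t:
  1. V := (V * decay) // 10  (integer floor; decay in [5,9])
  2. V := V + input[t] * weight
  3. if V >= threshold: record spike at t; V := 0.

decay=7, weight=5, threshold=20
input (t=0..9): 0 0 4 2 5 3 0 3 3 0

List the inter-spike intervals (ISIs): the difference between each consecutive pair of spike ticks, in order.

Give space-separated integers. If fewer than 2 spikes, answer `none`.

t=0: input=0 -> V=0
t=1: input=0 -> V=0
t=2: input=4 -> V=0 FIRE
t=3: input=2 -> V=10
t=4: input=5 -> V=0 FIRE
t=5: input=3 -> V=15
t=6: input=0 -> V=10
t=7: input=3 -> V=0 FIRE
t=8: input=3 -> V=15
t=9: input=0 -> V=10

Answer: 2 3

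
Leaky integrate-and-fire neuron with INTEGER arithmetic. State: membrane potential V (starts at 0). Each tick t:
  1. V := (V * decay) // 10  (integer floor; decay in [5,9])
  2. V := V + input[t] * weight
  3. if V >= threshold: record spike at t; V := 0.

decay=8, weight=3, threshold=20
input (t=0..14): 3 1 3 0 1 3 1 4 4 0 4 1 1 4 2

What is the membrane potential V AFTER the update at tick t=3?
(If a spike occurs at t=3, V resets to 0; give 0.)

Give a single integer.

Answer: 13

Derivation:
t=0: input=3 -> V=9
t=1: input=1 -> V=10
t=2: input=3 -> V=17
t=3: input=0 -> V=13
t=4: input=1 -> V=13
t=5: input=3 -> V=19
t=6: input=1 -> V=18
t=7: input=4 -> V=0 FIRE
t=8: input=4 -> V=12
t=9: input=0 -> V=9
t=10: input=4 -> V=19
t=11: input=1 -> V=18
t=12: input=1 -> V=17
t=13: input=4 -> V=0 FIRE
t=14: input=2 -> V=6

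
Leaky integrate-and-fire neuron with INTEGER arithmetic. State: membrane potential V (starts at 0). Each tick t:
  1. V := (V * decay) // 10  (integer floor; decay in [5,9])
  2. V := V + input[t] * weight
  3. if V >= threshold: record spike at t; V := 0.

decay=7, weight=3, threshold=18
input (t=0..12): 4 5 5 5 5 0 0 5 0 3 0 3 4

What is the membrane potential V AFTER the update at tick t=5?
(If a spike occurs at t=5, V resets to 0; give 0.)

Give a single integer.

Answer: 10

Derivation:
t=0: input=4 -> V=12
t=1: input=5 -> V=0 FIRE
t=2: input=5 -> V=15
t=3: input=5 -> V=0 FIRE
t=4: input=5 -> V=15
t=5: input=0 -> V=10
t=6: input=0 -> V=7
t=7: input=5 -> V=0 FIRE
t=8: input=0 -> V=0
t=9: input=3 -> V=9
t=10: input=0 -> V=6
t=11: input=3 -> V=13
t=12: input=4 -> V=0 FIRE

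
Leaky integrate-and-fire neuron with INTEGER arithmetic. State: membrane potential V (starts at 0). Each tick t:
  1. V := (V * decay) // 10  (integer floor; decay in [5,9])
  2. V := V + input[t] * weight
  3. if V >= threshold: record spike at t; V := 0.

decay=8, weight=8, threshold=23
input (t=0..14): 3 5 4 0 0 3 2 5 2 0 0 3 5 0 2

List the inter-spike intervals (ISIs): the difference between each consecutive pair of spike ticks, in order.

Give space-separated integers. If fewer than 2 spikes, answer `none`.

t=0: input=3 -> V=0 FIRE
t=1: input=5 -> V=0 FIRE
t=2: input=4 -> V=0 FIRE
t=3: input=0 -> V=0
t=4: input=0 -> V=0
t=5: input=3 -> V=0 FIRE
t=6: input=2 -> V=16
t=7: input=5 -> V=0 FIRE
t=8: input=2 -> V=16
t=9: input=0 -> V=12
t=10: input=0 -> V=9
t=11: input=3 -> V=0 FIRE
t=12: input=5 -> V=0 FIRE
t=13: input=0 -> V=0
t=14: input=2 -> V=16

Answer: 1 1 3 2 4 1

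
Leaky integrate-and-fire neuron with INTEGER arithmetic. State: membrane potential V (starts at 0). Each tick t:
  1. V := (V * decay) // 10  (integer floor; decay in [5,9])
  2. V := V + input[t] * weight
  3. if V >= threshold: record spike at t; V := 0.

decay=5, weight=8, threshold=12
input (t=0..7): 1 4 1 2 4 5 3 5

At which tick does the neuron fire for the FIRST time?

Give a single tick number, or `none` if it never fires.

t=0: input=1 -> V=8
t=1: input=4 -> V=0 FIRE
t=2: input=1 -> V=8
t=3: input=2 -> V=0 FIRE
t=4: input=4 -> V=0 FIRE
t=5: input=5 -> V=0 FIRE
t=6: input=3 -> V=0 FIRE
t=7: input=5 -> V=0 FIRE

Answer: 1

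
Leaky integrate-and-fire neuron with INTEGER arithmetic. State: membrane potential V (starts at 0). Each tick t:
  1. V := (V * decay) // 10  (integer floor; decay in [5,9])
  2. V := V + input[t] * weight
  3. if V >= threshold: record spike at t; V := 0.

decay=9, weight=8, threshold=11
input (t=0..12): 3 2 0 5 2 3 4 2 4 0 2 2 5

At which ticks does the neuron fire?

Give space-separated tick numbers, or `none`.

Answer: 0 1 3 4 5 6 7 8 10 11 12

Derivation:
t=0: input=3 -> V=0 FIRE
t=1: input=2 -> V=0 FIRE
t=2: input=0 -> V=0
t=3: input=5 -> V=0 FIRE
t=4: input=2 -> V=0 FIRE
t=5: input=3 -> V=0 FIRE
t=6: input=4 -> V=0 FIRE
t=7: input=2 -> V=0 FIRE
t=8: input=4 -> V=0 FIRE
t=9: input=0 -> V=0
t=10: input=2 -> V=0 FIRE
t=11: input=2 -> V=0 FIRE
t=12: input=5 -> V=0 FIRE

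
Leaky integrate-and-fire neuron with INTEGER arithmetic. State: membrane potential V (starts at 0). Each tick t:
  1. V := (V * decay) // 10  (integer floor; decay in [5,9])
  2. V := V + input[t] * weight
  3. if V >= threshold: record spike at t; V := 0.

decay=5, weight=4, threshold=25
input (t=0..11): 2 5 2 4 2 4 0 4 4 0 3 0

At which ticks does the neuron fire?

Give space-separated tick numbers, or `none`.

Answer: 3 8

Derivation:
t=0: input=2 -> V=8
t=1: input=5 -> V=24
t=2: input=2 -> V=20
t=3: input=4 -> V=0 FIRE
t=4: input=2 -> V=8
t=5: input=4 -> V=20
t=6: input=0 -> V=10
t=7: input=4 -> V=21
t=8: input=4 -> V=0 FIRE
t=9: input=0 -> V=0
t=10: input=3 -> V=12
t=11: input=0 -> V=6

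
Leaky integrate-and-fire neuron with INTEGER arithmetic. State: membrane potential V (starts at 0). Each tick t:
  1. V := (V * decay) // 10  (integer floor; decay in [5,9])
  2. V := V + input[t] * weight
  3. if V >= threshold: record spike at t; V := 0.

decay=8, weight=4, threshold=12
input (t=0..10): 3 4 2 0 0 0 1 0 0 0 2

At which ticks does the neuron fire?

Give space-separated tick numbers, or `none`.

Answer: 0 1

Derivation:
t=0: input=3 -> V=0 FIRE
t=1: input=4 -> V=0 FIRE
t=2: input=2 -> V=8
t=3: input=0 -> V=6
t=4: input=0 -> V=4
t=5: input=0 -> V=3
t=6: input=1 -> V=6
t=7: input=0 -> V=4
t=8: input=0 -> V=3
t=9: input=0 -> V=2
t=10: input=2 -> V=9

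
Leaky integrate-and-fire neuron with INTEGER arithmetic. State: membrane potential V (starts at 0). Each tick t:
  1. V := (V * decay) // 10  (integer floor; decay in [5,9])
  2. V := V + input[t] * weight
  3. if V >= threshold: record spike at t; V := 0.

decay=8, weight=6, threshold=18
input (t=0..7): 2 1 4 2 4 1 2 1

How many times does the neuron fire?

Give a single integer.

Answer: 3

Derivation:
t=0: input=2 -> V=12
t=1: input=1 -> V=15
t=2: input=4 -> V=0 FIRE
t=3: input=2 -> V=12
t=4: input=4 -> V=0 FIRE
t=5: input=1 -> V=6
t=6: input=2 -> V=16
t=7: input=1 -> V=0 FIRE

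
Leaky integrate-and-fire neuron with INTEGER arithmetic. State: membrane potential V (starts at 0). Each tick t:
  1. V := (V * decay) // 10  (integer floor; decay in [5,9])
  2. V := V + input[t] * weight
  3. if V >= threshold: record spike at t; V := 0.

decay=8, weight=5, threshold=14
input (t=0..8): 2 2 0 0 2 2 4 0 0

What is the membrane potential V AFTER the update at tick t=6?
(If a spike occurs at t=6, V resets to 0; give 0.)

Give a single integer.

Answer: 0

Derivation:
t=0: input=2 -> V=10
t=1: input=2 -> V=0 FIRE
t=2: input=0 -> V=0
t=3: input=0 -> V=0
t=4: input=2 -> V=10
t=5: input=2 -> V=0 FIRE
t=6: input=4 -> V=0 FIRE
t=7: input=0 -> V=0
t=8: input=0 -> V=0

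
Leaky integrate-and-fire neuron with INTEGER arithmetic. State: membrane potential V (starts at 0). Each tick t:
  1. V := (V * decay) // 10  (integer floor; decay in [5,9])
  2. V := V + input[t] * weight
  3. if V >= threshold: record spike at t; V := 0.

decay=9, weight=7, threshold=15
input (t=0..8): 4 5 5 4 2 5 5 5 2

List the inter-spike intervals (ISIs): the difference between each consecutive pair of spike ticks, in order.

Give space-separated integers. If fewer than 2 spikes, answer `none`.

t=0: input=4 -> V=0 FIRE
t=1: input=5 -> V=0 FIRE
t=2: input=5 -> V=0 FIRE
t=3: input=4 -> V=0 FIRE
t=4: input=2 -> V=14
t=5: input=5 -> V=0 FIRE
t=6: input=5 -> V=0 FIRE
t=7: input=5 -> V=0 FIRE
t=8: input=2 -> V=14

Answer: 1 1 1 2 1 1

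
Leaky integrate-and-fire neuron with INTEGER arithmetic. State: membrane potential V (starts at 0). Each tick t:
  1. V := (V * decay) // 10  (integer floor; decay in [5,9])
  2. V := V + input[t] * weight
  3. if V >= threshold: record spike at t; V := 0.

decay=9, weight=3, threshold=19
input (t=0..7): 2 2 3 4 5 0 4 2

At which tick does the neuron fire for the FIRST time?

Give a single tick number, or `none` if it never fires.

Answer: 3

Derivation:
t=0: input=2 -> V=6
t=1: input=2 -> V=11
t=2: input=3 -> V=18
t=3: input=4 -> V=0 FIRE
t=4: input=5 -> V=15
t=5: input=0 -> V=13
t=6: input=4 -> V=0 FIRE
t=7: input=2 -> V=6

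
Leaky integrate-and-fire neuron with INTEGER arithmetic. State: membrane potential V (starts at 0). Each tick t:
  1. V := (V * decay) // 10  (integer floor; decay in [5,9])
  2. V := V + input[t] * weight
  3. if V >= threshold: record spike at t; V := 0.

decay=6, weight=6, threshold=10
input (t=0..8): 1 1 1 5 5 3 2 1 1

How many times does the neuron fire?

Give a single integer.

t=0: input=1 -> V=6
t=1: input=1 -> V=9
t=2: input=1 -> V=0 FIRE
t=3: input=5 -> V=0 FIRE
t=4: input=5 -> V=0 FIRE
t=5: input=3 -> V=0 FIRE
t=6: input=2 -> V=0 FIRE
t=7: input=1 -> V=6
t=8: input=1 -> V=9

Answer: 5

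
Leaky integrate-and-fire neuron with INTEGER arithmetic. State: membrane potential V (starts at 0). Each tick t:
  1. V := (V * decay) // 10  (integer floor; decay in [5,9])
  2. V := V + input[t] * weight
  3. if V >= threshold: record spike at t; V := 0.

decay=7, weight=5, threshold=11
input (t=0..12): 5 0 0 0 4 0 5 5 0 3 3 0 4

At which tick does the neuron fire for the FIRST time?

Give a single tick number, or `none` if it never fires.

t=0: input=5 -> V=0 FIRE
t=1: input=0 -> V=0
t=2: input=0 -> V=0
t=3: input=0 -> V=0
t=4: input=4 -> V=0 FIRE
t=5: input=0 -> V=0
t=6: input=5 -> V=0 FIRE
t=7: input=5 -> V=0 FIRE
t=8: input=0 -> V=0
t=9: input=3 -> V=0 FIRE
t=10: input=3 -> V=0 FIRE
t=11: input=0 -> V=0
t=12: input=4 -> V=0 FIRE

Answer: 0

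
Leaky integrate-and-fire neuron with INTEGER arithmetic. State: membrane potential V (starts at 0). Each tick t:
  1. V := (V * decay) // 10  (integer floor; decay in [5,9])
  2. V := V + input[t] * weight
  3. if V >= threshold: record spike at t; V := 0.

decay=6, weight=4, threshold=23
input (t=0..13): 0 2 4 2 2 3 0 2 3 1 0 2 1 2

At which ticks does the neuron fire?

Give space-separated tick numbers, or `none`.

Answer: 5

Derivation:
t=0: input=0 -> V=0
t=1: input=2 -> V=8
t=2: input=4 -> V=20
t=3: input=2 -> V=20
t=4: input=2 -> V=20
t=5: input=3 -> V=0 FIRE
t=6: input=0 -> V=0
t=7: input=2 -> V=8
t=8: input=3 -> V=16
t=9: input=1 -> V=13
t=10: input=0 -> V=7
t=11: input=2 -> V=12
t=12: input=1 -> V=11
t=13: input=2 -> V=14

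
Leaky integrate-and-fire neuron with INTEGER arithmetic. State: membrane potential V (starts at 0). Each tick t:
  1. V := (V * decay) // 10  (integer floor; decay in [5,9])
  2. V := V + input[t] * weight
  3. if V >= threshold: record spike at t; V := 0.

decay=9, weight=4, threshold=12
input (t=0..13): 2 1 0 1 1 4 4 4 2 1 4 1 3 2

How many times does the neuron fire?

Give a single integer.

Answer: 6

Derivation:
t=0: input=2 -> V=8
t=1: input=1 -> V=11
t=2: input=0 -> V=9
t=3: input=1 -> V=0 FIRE
t=4: input=1 -> V=4
t=5: input=4 -> V=0 FIRE
t=6: input=4 -> V=0 FIRE
t=7: input=4 -> V=0 FIRE
t=8: input=2 -> V=8
t=9: input=1 -> V=11
t=10: input=4 -> V=0 FIRE
t=11: input=1 -> V=4
t=12: input=3 -> V=0 FIRE
t=13: input=2 -> V=8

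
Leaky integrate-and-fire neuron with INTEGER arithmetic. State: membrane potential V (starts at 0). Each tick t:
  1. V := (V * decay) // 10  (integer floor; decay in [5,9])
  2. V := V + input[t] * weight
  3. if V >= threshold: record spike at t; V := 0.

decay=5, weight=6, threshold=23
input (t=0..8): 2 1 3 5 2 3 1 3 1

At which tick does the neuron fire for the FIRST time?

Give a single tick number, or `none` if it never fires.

t=0: input=2 -> V=12
t=1: input=1 -> V=12
t=2: input=3 -> V=0 FIRE
t=3: input=5 -> V=0 FIRE
t=4: input=2 -> V=12
t=5: input=3 -> V=0 FIRE
t=6: input=1 -> V=6
t=7: input=3 -> V=21
t=8: input=1 -> V=16

Answer: 2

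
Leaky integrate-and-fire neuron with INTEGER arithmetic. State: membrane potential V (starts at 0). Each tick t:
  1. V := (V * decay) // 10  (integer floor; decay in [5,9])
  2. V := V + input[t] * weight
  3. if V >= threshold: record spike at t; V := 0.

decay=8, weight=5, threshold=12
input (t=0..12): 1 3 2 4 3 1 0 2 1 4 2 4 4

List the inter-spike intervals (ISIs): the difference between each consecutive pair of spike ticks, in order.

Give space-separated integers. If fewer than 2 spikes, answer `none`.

t=0: input=1 -> V=5
t=1: input=3 -> V=0 FIRE
t=2: input=2 -> V=10
t=3: input=4 -> V=0 FIRE
t=4: input=3 -> V=0 FIRE
t=5: input=1 -> V=5
t=6: input=0 -> V=4
t=7: input=2 -> V=0 FIRE
t=8: input=1 -> V=5
t=9: input=4 -> V=0 FIRE
t=10: input=2 -> V=10
t=11: input=4 -> V=0 FIRE
t=12: input=4 -> V=0 FIRE

Answer: 2 1 3 2 2 1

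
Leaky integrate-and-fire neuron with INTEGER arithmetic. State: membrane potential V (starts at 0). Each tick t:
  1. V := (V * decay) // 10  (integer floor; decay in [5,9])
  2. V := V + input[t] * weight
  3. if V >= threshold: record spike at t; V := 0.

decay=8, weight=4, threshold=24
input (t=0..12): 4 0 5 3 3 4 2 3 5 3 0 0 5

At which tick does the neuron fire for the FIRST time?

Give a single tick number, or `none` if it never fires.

t=0: input=4 -> V=16
t=1: input=0 -> V=12
t=2: input=5 -> V=0 FIRE
t=3: input=3 -> V=12
t=4: input=3 -> V=21
t=5: input=4 -> V=0 FIRE
t=6: input=2 -> V=8
t=7: input=3 -> V=18
t=8: input=5 -> V=0 FIRE
t=9: input=3 -> V=12
t=10: input=0 -> V=9
t=11: input=0 -> V=7
t=12: input=5 -> V=0 FIRE

Answer: 2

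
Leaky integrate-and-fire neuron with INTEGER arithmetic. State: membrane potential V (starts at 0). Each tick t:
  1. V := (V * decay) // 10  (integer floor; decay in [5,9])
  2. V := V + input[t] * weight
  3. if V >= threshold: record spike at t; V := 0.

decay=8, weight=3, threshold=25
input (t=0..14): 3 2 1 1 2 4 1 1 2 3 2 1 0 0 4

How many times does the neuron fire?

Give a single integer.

t=0: input=3 -> V=9
t=1: input=2 -> V=13
t=2: input=1 -> V=13
t=3: input=1 -> V=13
t=4: input=2 -> V=16
t=5: input=4 -> V=24
t=6: input=1 -> V=22
t=7: input=1 -> V=20
t=8: input=2 -> V=22
t=9: input=3 -> V=0 FIRE
t=10: input=2 -> V=6
t=11: input=1 -> V=7
t=12: input=0 -> V=5
t=13: input=0 -> V=4
t=14: input=4 -> V=15

Answer: 1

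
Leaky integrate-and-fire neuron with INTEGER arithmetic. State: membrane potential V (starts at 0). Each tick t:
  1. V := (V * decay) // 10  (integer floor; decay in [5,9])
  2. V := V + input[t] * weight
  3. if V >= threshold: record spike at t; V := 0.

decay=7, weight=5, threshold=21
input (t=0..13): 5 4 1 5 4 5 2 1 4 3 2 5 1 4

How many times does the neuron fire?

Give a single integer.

t=0: input=5 -> V=0 FIRE
t=1: input=4 -> V=20
t=2: input=1 -> V=19
t=3: input=5 -> V=0 FIRE
t=4: input=4 -> V=20
t=5: input=5 -> V=0 FIRE
t=6: input=2 -> V=10
t=7: input=1 -> V=12
t=8: input=4 -> V=0 FIRE
t=9: input=3 -> V=15
t=10: input=2 -> V=20
t=11: input=5 -> V=0 FIRE
t=12: input=1 -> V=5
t=13: input=4 -> V=0 FIRE

Answer: 6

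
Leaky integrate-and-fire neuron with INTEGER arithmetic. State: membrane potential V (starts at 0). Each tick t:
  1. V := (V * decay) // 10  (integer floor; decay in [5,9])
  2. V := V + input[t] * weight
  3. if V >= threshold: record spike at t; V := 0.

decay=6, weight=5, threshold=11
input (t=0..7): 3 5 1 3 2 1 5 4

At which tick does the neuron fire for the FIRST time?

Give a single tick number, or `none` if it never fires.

t=0: input=3 -> V=0 FIRE
t=1: input=5 -> V=0 FIRE
t=2: input=1 -> V=5
t=3: input=3 -> V=0 FIRE
t=4: input=2 -> V=10
t=5: input=1 -> V=0 FIRE
t=6: input=5 -> V=0 FIRE
t=7: input=4 -> V=0 FIRE

Answer: 0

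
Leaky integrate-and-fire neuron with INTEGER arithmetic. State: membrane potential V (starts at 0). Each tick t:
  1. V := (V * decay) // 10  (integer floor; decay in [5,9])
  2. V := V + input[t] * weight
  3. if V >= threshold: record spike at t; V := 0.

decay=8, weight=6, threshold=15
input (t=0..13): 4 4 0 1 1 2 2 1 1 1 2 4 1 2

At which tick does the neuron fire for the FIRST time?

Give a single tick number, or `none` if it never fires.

Answer: 0

Derivation:
t=0: input=4 -> V=0 FIRE
t=1: input=4 -> V=0 FIRE
t=2: input=0 -> V=0
t=3: input=1 -> V=6
t=4: input=1 -> V=10
t=5: input=2 -> V=0 FIRE
t=6: input=2 -> V=12
t=7: input=1 -> V=0 FIRE
t=8: input=1 -> V=6
t=9: input=1 -> V=10
t=10: input=2 -> V=0 FIRE
t=11: input=4 -> V=0 FIRE
t=12: input=1 -> V=6
t=13: input=2 -> V=0 FIRE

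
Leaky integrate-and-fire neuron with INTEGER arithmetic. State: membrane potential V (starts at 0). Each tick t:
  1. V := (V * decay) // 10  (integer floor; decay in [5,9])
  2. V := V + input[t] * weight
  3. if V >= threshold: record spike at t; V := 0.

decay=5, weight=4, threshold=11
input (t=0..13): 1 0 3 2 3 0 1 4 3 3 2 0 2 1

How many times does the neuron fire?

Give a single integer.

Answer: 5

Derivation:
t=0: input=1 -> V=4
t=1: input=0 -> V=2
t=2: input=3 -> V=0 FIRE
t=3: input=2 -> V=8
t=4: input=3 -> V=0 FIRE
t=5: input=0 -> V=0
t=6: input=1 -> V=4
t=7: input=4 -> V=0 FIRE
t=8: input=3 -> V=0 FIRE
t=9: input=3 -> V=0 FIRE
t=10: input=2 -> V=8
t=11: input=0 -> V=4
t=12: input=2 -> V=10
t=13: input=1 -> V=9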